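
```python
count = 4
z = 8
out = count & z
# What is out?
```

Trace:
`count = 4` → count = 4
`z = 8` → z = 8
`out = count & z` → out = 0
So out = 0

Answer: 0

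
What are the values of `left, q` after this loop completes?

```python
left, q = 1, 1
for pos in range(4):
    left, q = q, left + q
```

Fibonacci: after 4 iterations
`left, q` takes the values: (1, 1) → (1, 2) → (2, 3) → (3, 5) → (5, 8)

Answer: 5, 8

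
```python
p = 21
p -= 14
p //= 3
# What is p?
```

Trace:
`p = 21` → p = 21
`p -= 14` → p = 7
`p //= 3` → p = 2
So p = 2

Answer: 2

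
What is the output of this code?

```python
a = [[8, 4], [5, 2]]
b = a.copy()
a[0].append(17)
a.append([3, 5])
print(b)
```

Key concept: shallow copy with nested lists.
Step by step:
`a = [[8, 4], [5, 2]]` → a = [[8, 4], [5, 2]]
`b = a.copy()` → b = [[8, 4], [5, 2]]
`a[0].append(17)` → a = [[8, 4, 17], [5, 2]]; b = [[8, 4, 17], [5, 2]]
`a.append([3, 5])` → a = [[8, 4, 17], [5, 2], [3, 5]]
`print(b)` → prints [[8, 4, 17], [5, 2]]

Answer: [[8, 4, 17], [5, 2]]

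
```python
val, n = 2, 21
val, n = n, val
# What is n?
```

Trace:
`val, n = 2, 21` → val = 2; n = 21
`val, n = n, val` → val = 21; n = 2
So n = 2

Answer: 2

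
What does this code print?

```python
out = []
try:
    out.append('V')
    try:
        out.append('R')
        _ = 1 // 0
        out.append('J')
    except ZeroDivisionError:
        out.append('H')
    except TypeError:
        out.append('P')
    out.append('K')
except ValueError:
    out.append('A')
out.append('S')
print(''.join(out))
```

Execution trace: 'V' (try body) → 'R' (inner try body) → 'H' (inner except ZeroDivisionError) → 'K' (try body, no exception) → 'S' (after the try/except). Output: VRHKS

Answer: VRHKS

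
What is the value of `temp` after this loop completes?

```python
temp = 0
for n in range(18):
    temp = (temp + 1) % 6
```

Increment mod 6, 18 times = 0
`temp` takes the values: 0 → 1 → 2 → 3 → 4 → 5 → 0 → 1 → 2 → 3 → 4 → 5 → 0 → 1 → 2 → 3 → 4 → 5 → 0

Answer: 0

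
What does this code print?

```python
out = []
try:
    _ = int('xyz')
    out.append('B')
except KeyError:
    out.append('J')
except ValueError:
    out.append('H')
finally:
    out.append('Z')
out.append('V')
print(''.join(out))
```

Execution trace: 'H' (except ValueError) → 'Z' (finally) → 'V' (after the try/except). Output: HZV

Answer: HZV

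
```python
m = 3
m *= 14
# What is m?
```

Trace:
`m = 3` → m = 3
`m *= 14` → m = 42
So m = 42

Answer: 42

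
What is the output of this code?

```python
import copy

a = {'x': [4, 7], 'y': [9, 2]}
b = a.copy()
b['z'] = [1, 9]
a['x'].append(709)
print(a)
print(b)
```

Key concept: shallow copy of dict with mutable values.
Step by step:
`a = {'x': [4, 7], 'y': [9, 2]}` → a = {'x': [4, 7], 'y': [9, 2]}
`b = a.copy()` → b = {'x': [4, 7], 'y': [9, 2]}
`b['z'] = [1, 9]` → b = {'x': [4, 7], 'y': [9, 2], 'z': [1, 9]}
`a['x'].append(709)` → a = {'x': [4, 7, 709], 'y': [9, 2]}; b = {'x': [4, 7, 709], 'y': [9, 2], 'z': [1, 9]}
`print(a)` → prints {'x': [4, 7, 709], 'y': [9, 2]}
`print(b)` → prints {'x': [4, 7, 709], 'y': [9, 2], 'z': [1, 9]}

Answer:
{'x': [4, 7, 709], 'y': [9, 2]}
{'x': [4, 7, 709], 'y': [9, 2], 'z': [1, 9]}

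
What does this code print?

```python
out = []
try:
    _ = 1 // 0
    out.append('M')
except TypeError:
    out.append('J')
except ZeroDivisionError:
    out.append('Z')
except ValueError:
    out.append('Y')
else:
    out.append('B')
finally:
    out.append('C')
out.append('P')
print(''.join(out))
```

Execution trace: 'Z' (except ZeroDivisionError) → 'C' (finally) → 'P' (after the try/except). Output: ZCP

Answer: ZCP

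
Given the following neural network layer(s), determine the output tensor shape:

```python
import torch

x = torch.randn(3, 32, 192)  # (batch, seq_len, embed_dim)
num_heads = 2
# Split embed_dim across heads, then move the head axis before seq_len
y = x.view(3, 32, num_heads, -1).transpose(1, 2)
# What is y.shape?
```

Input: (3, 32, 192) -> head_dim = 192 // 2 = 96; after view: (3, 32, 2, 96) -> after transpose(1, 2): (3, 2, 32, 96) -> Output: (3, 2, 32, 96)

Answer: (3, 2, 32, 96)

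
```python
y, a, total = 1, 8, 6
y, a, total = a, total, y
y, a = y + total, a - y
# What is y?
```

Trace:
`y, a, total = 1, 8, 6` → y = 1; a = 8; total = 6
`y, a, total = a, total, y` → y = 8; a = 6; total = 1
`y, a = y + total, a - y` → y = 9; a = -2
So y = 9

Answer: 9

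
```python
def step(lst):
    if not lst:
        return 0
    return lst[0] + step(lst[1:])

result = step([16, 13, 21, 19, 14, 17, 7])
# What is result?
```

16 + 13 + 21 + 19 + 14 + 17 + 7 + 0 = 107

Answer: 107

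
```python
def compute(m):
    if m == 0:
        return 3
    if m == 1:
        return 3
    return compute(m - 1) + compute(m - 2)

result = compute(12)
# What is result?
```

Build up from base cases: compute(0)=3, compute(1)=3, compute(2)=6, compute(3)=9, compute(4)=15, compute(5)=24, compute(6)=39, ..., compute(12)=699

Answer: 699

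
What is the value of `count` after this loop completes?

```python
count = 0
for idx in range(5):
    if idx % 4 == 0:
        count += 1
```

Count numbers divisible by 4 in range(5)
`count` takes the values: 0 → 1 → 2

Answer: 2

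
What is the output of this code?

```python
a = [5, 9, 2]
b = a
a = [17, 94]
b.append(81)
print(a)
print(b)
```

Key concept: rebinding vs mutation: a is rebound to a new list, b still points at the original.
Step by step:
`a = [5, 9, 2]` → a = [5, 9, 2]
`b = a` → b = [5, 9, 2] (same object as a)
`a = [17, 94]` → a = [17, 94]
`b.append(81)` → b = [5, 9, 2, 81]
`print(a)` → prints [17, 94]
`print(b)` → prints [5, 9, 2, 81]

Answer:
[17, 94]
[5, 9, 2, 81]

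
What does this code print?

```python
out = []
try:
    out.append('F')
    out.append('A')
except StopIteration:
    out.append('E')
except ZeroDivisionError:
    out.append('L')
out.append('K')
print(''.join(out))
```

Execution trace: 'F' (try body) → 'A' (try body, no exception) → 'K' (after the try/except). Output: FAK

Answer: FAK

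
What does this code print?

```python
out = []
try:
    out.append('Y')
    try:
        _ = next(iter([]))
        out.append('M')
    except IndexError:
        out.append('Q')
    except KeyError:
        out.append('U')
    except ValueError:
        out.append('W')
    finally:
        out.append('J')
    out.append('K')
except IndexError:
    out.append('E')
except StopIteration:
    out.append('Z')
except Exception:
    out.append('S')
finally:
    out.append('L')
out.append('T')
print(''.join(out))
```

Execution trace: 'Y' (try body) → 'J' (inner finally) → 'Z' (except StopIteration) → 'L' (finally) → 'T' (after the try/except). Output: YJZLT

Answer: YJZLT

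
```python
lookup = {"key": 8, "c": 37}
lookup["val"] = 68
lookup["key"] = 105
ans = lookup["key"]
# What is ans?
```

Trace:
`lookup = {"key": 8, "c": 37}` → lookup = {'key': 8, 'c': 37}
`lookup["val"] = 68` → lookup = {'key': 8, 'c': 37, 'val': 68}
`lookup["key"] = 105` → lookup = {'key': 105, 'c': 37, 'val': 68}
`ans = lookup["key"]` → ans = 105
So ans = 105

Answer: 105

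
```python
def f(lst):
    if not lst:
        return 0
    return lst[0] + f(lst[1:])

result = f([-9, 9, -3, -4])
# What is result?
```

(-9) + 9 + (-3) + (-4) + 0 = -7

Answer: -7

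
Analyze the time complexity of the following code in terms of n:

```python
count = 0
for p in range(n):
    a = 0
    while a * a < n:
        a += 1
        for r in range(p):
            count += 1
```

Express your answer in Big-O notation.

Each loop level contributes: n × √n × n. Multiplying the contributions gives O(n^2√n).

Answer: O(n^2√n)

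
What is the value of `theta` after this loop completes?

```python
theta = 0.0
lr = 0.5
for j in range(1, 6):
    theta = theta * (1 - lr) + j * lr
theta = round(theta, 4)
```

Moving average with lr=0.5
`theta` takes the values: 0.0 → 0.5 → 1.25 → 2.125 → 3.0625 → 4.03125 → 4.0312

Answer: 4.0312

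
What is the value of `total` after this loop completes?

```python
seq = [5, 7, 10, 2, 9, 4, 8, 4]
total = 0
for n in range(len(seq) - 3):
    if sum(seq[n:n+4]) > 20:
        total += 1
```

Count windows with sum > 20
`total` takes the values: 0 → 1 → 2 → 3 → 4 → 5

Answer: 5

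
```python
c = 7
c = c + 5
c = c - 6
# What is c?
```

Trace:
`c = 7` → c = 7
`c = c + 5` → c = 12
`c = c - 6` → c = 6
So c = 6

Answer: 6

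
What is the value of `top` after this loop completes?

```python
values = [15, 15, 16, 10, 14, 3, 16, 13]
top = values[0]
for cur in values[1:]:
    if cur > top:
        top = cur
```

Maximum of [15, 15, 16, 10, 14, 3, 16, 13]
`top` takes the values: 15 → 16

Answer: 16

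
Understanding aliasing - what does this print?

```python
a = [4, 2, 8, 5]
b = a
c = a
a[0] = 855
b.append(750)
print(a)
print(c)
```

Key concept: multiple aliases.
Step by step:
`a = [4, 2, 8, 5]` → a = [4, 2, 8, 5]
`b = a` → b = [4, 2, 8, 5] (same object as a)
`c = a` → c = [4, 2, 8, 5] (same object as a, b)
`a[0] = 855` → a = [855, 2, 8, 5] (same object as b, c); b = [855, 2, 8, 5] (same object as a, c); c = [855, 2, 8, 5] (same object as a, b)
`b.append(750)` → a = [855, 2, 8, 5, 750] (same object as b, c); b = [855, 2, 8, 5, 750] (same object as a, c); c = [855, 2, 8, 5, 750] (same object as a, b)
`print(a)` → prints [855, 2, 8, 5, 750]
`print(c)` → prints [855, 2, 8, 5, 750]

Answer:
[855, 2, 8, 5, 750]
[855, 2, 8, 5, 750]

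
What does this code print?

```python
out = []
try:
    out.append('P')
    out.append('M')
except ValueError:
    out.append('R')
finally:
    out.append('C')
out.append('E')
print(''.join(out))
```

Execution trace: 'P' (try body) → 'M' (try body, no exception) → 'C' (finally) → 'E' (after the try/except). Output: PMCE

Answer: PMCE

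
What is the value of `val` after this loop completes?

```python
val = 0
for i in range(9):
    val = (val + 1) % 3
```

Increment mod 3, 9 times = 0
`val` takes the values: 0 → 1 → 2 → 0 → 1 → 2 → 0 → 1 → 2 → 0

Answer: 0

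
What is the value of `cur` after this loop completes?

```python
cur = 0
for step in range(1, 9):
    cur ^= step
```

XOR of 1 to 8
`cur` takes the values: 0 → 1 → 3 → 0 → 4 → 1 → 7 → 0 → 8

Answer: 8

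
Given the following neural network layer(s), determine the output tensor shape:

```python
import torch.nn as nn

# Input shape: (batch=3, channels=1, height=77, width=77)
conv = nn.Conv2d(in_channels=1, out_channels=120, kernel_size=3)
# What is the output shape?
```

Input: (3, 1, 77, 77) -> Output: (3, 120, 75, 75)

Answer: (3, 120, 75, 75)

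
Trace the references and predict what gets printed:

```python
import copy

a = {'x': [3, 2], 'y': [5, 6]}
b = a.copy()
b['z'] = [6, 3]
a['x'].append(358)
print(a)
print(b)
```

Key concept: shallow copy of dict with mutable values.
Step by step:
`a = {'x': [3, 2], 'y': [5, 6]}` → a = {'x': [3, 2], 'y': [5, 6]}
`b = a.copy()` → b = {'x': [3, 2], 'y': [5, 6]}
`b['z'] = [6, 3]` → b = {'x': [3, 2], 'y': [5, 6], 'z': [6, 3]}
`a['x'].append(358)` → a = {'x': [3, 2, 358], 'y': [5, 6]}; b = {'x': [3, 2, 358], 'y': [5, 6], 'z': [6, 3]}
`print(a)` → prints {'x': [3, 2, 358], 'y': [5, 6]}
`print(b)` → prints {'x': [3, 2, 358], 'y': [5, 6], 'z': [6, 3]}

Answer:
{'x': [3, 2, 358], 'y': [5, 6]}
{'x': [3, 2, 358], 'y': [5, 6], 'z': [6, 3]}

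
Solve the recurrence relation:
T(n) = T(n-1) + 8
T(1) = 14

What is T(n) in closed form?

Unrolling: T(n) = T(1) + 8·(n-1) = 14 + 8(n-1) = 8n + 6.

Answer: T(n) = 8n + 6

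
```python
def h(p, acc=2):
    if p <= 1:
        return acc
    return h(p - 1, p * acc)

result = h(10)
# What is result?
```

Accumulator trace (n, acc): (10, 2) -> (9, 20) -> (8, 180) -> (7, 1440) -> (6, 10080) -> (5, 60480) -> (4, 302400) -> (3, 1209600) -> (2, 3628800) -> (1, 7257600) -> return 7257600

Answer: 7257600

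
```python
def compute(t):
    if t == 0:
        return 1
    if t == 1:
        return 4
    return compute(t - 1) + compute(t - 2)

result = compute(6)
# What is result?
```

Build up from base cases: compute(0)=1, compute(1)=4, compute(2)=5, compute(3)=9, compute(4)=14, compute(5)=23, compute(6)=37

Answer: 37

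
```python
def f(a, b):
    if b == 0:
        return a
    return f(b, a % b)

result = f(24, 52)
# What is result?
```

f(24, 52) -> f(52, 24) -> f(24, 4) -> f(4, 0) -> 4

Answer: 4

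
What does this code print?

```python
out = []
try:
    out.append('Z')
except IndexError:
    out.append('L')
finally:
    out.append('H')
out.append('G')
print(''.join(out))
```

Execution trace: 'Z' (try body, no exception) → 'H' (finally) → 'G' (after the try/except). Output: ZHG

Answer: ZHG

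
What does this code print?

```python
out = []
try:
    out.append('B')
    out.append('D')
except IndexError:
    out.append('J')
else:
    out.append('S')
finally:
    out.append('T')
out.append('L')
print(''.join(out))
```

Execution trace: 'B' (try body) → 'D' (try body, no exception) → 'S' (else) → 'T' (finally) → 'L' (after the try/except). Output: BDSTL

Answer: BDSTL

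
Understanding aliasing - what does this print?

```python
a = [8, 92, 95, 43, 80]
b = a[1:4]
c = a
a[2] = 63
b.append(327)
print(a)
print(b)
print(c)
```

Key concept: slice vs alias.
Step by step:
`a = [8, 92, 95, 43, 80]` → a = [8, 92, 95, 43, 80]
`b = a[1:4]` → b = [92, 95, 43]
`c = a` → c = [8, 92, 95, 43, 80] (same object as a)
`a[2] = 63` → a = [8, 92, 63, 43, 80] (same object as c); c = [8, 92, 63, 43, 80] (same object as a)
`b.append(327)` → b = [92, 95, 43, 327]
`print(a)` → prints [8, 92, 63, 43, 80]
`print(b)` → prints [92, 95, 43, 327]
`print(c)` → prints [8, 92, 63, 43, 80]

Answer:
[8, 92, 63, 43, 80]
[92, 95, 43, 327]
[8, 92, 63, 43, 80]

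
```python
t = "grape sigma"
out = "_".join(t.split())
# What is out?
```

Trace:
`t = "grape sigma"` → t = 'grape sigma'
`out = "_".join(t.split())` → out = 'grape_sigma'
So out = 'grape_sigma'

Answer: 'grape_sigma'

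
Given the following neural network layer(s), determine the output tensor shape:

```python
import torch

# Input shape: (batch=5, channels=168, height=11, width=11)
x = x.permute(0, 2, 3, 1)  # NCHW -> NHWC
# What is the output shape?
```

Input: (5, 168, 11, 11) -> Output: (5, 11, 11, 168)

Answer: (5, 11, 11, 168)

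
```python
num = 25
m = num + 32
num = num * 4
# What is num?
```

Trace:
`num = 25` → num = 25
`m = num + 32` → m = 57
`num = num * 4` → num = 100
So num = 100

Answer: 100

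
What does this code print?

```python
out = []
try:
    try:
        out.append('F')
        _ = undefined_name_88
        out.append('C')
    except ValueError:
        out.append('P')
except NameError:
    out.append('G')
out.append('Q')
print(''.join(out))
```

Execution trace: 'F' (try body) → 'G' (outer except NameError) → 'Q' (after the try/except). Output: FGQ

Answer: FGQ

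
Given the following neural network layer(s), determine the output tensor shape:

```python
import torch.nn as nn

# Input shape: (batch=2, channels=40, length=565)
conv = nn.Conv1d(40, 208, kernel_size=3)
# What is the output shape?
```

Input: (2, 40, 565) -> Output: (2, 208, 563)

Answer: (2, 208, 563)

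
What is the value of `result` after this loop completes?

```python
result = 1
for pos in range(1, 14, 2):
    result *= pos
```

Product of 1, 3, 5, ... up to 13
`result` takes the values: 1 → 3 → 15 → 105 → 945 → 10395 → 135135

Answer: 135135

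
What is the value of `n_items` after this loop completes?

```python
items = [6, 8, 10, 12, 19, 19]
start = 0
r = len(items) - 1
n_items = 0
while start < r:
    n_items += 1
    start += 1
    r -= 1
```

Iterations until pointers meet (list length 6)
`n_items` takes the values: 0 → 1 → 2 → 3

Answer: 3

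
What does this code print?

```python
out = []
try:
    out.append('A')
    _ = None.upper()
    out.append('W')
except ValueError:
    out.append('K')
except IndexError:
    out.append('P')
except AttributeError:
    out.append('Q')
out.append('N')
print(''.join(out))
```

Execution trace: 'A' (try body) → 'Q' (except AttributeError) → 'N' (after the try/except). Output: AQN

Answer: AQN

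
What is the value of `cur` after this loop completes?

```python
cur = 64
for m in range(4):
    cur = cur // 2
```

Halve 4 times: 64 // 2^4 = 4
`cur` takes the values: 64 → 32 → 16 → 8 → 4

Answer: 4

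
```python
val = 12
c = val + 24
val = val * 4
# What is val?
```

Trace:
`val = 12` → val = 12
`c = val + 24` → c = 36
`val = val * 4` → val = 48
So val = 48

Answer: 48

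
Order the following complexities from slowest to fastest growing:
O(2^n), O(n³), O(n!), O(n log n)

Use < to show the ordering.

Ordered by growth rate: O(n log n) < O(n³) < O(2^n) < O(n!)

Answer: O(n log n) < O(n³) < O(2^n) < O(n!)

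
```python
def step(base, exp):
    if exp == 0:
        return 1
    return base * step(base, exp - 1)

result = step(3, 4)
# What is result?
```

step(3, 4) = 3 * 3 * 3 * 3 = 81

Answer: 81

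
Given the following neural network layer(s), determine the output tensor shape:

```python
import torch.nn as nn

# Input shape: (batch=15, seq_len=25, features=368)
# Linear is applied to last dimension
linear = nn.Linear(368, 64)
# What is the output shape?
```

Input: (15, 25, 368) -> Output: (15, 25, 64)

Answer: (15, 25, 64)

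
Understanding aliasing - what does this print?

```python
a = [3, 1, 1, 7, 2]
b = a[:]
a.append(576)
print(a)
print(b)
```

Key concept: slice [:] creates copy.
Step by step:
`a = [3, 1, 1, 7, 2]` → a = [3, 1, 1, 7, 2]
`b = a[:]` → b = [3, 1, 1, 7, 2]
`a.append(576)` → a = [3, 1, 1, 7, 2, 576]
`print(a)` → prints [3, 1, 1, 7, 2, 576]
`print(b)` → prints [3, 1, 1, 7, 2]

Answer:
[3, 1, 1, 7, 2, 576]
[3, 1, 1, 7, 2]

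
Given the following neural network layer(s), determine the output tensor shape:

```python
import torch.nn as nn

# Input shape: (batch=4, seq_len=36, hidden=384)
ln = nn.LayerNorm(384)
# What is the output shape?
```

Input: (4, 36, 384) -> Output: (4, 36, 384)

Answer: (4, 36, 384)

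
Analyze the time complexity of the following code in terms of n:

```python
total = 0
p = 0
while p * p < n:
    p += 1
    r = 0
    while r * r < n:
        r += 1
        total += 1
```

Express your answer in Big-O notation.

Each loop level contributes: √n × √n. Multiplying the contributions gives O(n).

Answer: O(n)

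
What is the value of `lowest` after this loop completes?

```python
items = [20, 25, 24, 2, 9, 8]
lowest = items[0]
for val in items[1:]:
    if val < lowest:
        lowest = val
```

Minimum of [20, 25, 24, 2, 9, 8]
`lowest` takes the values: 20 → 2

Answer: 2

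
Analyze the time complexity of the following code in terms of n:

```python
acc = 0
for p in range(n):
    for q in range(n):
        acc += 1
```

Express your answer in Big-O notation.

Each loop level contributes: n × n. Multiplying the contributions gives O(n^2).

Answer: O(n^2)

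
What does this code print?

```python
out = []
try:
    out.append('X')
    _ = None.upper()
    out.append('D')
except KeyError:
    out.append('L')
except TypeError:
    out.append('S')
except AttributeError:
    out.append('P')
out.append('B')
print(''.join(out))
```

Execution trace: 'X' (try body) → 'P' (except AttributeError) → 'B' (after the try/except). Output: XPB

Answer: XPB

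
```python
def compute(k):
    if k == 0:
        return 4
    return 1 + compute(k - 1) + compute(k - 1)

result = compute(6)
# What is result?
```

compute(k) = 1 + 2·compute(k-1), compute(0)=4. Closed form: (4+1)·2^6 - 1 = 319.

Answer: 319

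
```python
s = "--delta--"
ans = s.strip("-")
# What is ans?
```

Trace:
`s = "--delta--"` → s = '--delta--'
`ans = s.strip("-")` → ans = 'delta'
So ans = 'delta'

Answer: 'delta'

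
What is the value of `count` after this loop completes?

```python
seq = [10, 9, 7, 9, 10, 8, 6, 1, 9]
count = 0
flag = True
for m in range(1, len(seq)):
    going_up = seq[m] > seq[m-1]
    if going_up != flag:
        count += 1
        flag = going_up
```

Count direction changes in [10, 9, 7, 9, 10, 8, 6, 1, 9]
`count` takes the values: 0 → 1 → 2 → 3 → 4

Answer: 4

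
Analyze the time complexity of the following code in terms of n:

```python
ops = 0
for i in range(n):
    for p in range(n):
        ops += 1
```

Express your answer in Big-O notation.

Each loop level contributes: n × n. Multiplying the contributions gives O(n^2).

Answer: O(n^2)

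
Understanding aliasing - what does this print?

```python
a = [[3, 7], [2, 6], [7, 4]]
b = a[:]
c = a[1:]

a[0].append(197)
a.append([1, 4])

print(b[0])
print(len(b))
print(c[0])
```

Key concept: slice with nested mutation.
Step by step:
`a = [[3, 7], [2, 6], [7, 4]]` → a = [[3, 7], [2, 6], [7, 4]]
`b = a[:]` → b = [[3, 7], [2, 6], [7, 4]]
`c = a[1:]` → c = [[2, 6], [7, 4]]
`a[0].append(197)` → a = [[3, 7, 197], [2, 6], [7, 4]]; b = [[3, 7, 197], [2, 6], [7, 4]]
`a.append([1, 4])` → a = [[3, 7, 197], [2, 6], [7, 4], [1, 4]]
`print(b[0])` → prints [3, 7, 197]
`print(len(b))` → prints 3
`print(c[0])` → prints [2, 6]

Answer:
[3, 7, 197]
3
[2, 6]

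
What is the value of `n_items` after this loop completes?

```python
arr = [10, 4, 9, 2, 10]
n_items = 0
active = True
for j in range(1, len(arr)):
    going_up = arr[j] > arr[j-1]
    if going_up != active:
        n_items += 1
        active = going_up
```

Count direction changes in [10, 4, 9, 2, 10]
`n_items` takes the values: 0 → 1 → 2 → 3 → 4

Answer: 4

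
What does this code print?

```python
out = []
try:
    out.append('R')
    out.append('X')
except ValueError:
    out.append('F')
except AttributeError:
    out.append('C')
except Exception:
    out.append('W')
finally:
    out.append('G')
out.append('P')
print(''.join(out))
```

Execution trace: 'R' (try body) → 'X' (try body, no exception) → 'G' (finally) → 'P' (after the try/except). Output: RXGP

Answer: RXGP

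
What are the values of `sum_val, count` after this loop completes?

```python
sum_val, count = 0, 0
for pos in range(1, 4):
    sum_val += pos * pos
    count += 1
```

Sum of squares and count
`sum_val, count` takes the values: (0, 0) → (1, 0) → (1, 1) → (5, 1) → (5, 2) → (14, 2) → (14, 3)

Answer: 14, 3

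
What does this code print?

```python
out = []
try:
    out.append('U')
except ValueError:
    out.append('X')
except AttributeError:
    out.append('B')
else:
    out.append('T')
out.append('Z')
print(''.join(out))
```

Execution trace: 'U' (try body, no exception) → 'T' (else) → 'Z' (after the try/except). Output: UTZ

Answer: UTZ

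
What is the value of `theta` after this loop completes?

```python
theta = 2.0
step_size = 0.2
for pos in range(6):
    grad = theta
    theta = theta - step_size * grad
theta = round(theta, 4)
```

Gradient descent: w = 2.0 * (1 - 0.2)^6
`theta` takes the values: 2.0 → 1.6 → 1.28 → 1.024 → 0.8192 → 0.65536 → 0.524288 → 0.5243

Answer: 0.5243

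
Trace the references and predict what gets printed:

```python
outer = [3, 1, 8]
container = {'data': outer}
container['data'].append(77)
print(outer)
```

Key concept: dict holds reference to list.
Step by step:
`outer = [3, 1, 8]` → outer = [3, 1, 8]
`container = {'data': outer}` → container = {'data': [3, 1, 8]}
`container['data'].append(77)` → outer = [3, 1, 8, 77]; container = {'data': [3, 1, 8, 77]}
`print(outer)` → prints [3, 1, 8, 77]

Answer: [3, 1, 8, 77]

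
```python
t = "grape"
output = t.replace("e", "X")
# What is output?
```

Trace:
`t = "grape"` → t = 'grape'
`output = t.replace("e", "X")` → output = 'grapX'
So output = 'grapX'

Answer: 'grapX'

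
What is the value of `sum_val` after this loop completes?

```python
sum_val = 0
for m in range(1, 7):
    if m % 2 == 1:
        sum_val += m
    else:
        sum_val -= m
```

Add odd, subtract even
`sum_val` takes the values: 0 → 1 → -1 → 2 → -2 → 3 → -3

Answer: -3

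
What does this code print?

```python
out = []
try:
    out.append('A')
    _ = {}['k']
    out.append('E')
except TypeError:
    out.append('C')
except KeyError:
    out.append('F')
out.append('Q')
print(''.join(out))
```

Execution trace: 'A' (try body) → 'F' (except KeyError) → 'Q' (after the try/except). Output: AFQ

Answer: AFQ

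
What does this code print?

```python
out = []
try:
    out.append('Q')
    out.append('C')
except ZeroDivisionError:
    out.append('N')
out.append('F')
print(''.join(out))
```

Execution trace: 'Q' (try body) → 'C' (try body, no exception) → 'F' (after the try/except). Output: QCF

Answer: QCF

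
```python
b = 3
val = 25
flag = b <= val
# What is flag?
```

Trace:
`b = 3` → b = 3
`val = 25` → val = 25
`flag = b <= val` → flag = True
So flag = True

Answer: True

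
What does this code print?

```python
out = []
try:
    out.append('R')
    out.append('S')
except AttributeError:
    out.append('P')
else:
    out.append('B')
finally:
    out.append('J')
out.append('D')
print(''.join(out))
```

Execution trace: 'R' (try body) → 'S' (try body, no exception) → 'B' (else) → 'J' (finally) → 'D' (after the try/except). Output: RSBJD

Answer: RSBJD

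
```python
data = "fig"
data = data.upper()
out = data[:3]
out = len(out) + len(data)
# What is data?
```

Trace:
`data = "fig"` → data = 'fig'
`data = data.upper()` → data = 'FIG'
`out = data[:3]` → out = 'FIG'
`out = len(out) + len(data)` → out = 6
So data = 'FIG'

Answer: 'FIG'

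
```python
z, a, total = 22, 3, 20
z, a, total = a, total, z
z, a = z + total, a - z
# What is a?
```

Trace:
`z, a, total = 22, 3, 20` → z = 22; a = 3; total = 20
`z, a, total = a, total, z` → z = 3; a = 20; total = 22
`z, a = z + total, a - z` → z = 25; a = 17
So a = 17

Answer: 17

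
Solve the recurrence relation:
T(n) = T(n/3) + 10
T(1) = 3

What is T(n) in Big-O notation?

Each step divides n by 3 and adds 10. After log_3(n) steps we reach T(1)=3. So T(n) = 10·log_3(n) + 3 = O(log n).

Answer: O(log n)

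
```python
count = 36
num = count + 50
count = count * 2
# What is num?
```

Trace:
`count = 36` → count = 36
`num = count + 50` → num = 86
`count = count * 2` → count = 72
So num = 86

Answer: 86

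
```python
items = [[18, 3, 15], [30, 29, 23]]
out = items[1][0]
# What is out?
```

Trace:
`items = [[18, 3, 15], [30, 29, 23]]` → items = [[18, 3, 15], [30, 29, 23]]
`out = items[1][0]` → out = 30
So out = 30

Answer: 30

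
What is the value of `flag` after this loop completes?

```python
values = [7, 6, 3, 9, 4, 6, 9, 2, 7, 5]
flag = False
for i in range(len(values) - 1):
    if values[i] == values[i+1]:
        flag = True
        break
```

Check consecutive duplicates in [7, 6, 3, 9, 4, 6, 9, 2, 7, 5]
`flag` takes the values: False

Answer: False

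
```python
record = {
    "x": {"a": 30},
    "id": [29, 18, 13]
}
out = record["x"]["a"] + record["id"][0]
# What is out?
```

Trace:
`record = { ...` → record = {'x': {'a': 30}, 'id': [29, 18, 13]}
`out = record["x"]["a"] + record["id"][0]` → out = 59
So out = 59

Answer: 59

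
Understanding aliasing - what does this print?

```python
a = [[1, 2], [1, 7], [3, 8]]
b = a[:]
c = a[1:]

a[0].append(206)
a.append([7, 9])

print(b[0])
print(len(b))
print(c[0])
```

Key concept: slice with nested mutation.
Step by step:
`a = [[1, 2], [1, 7], [3, 8]]` → a = [[1, 2], [1, 7], [3, 8]]
`b = a[:]` → b = [[1, 2], [1, 7], [3, 8]]
`c = a[1:]` → c = [[1, 7], [3, 8]]
`a[0].append(206)` → a = [[1, 2, 206], [1, 7], [3, 8]]; b = [[1, 2, 206], [1, 7], [3, 8]]
`a.append([7, 9])` → a = [[1, 2, 206], [1, 7], [3, 8], [7, 9]]
`print(b[0])` → prints [1, 2, 206]
`print(len(b))` → prints 3
`print(c[0])` → prints [1, 7]

Answer:
[1, 2, 206]
3
[1, 7]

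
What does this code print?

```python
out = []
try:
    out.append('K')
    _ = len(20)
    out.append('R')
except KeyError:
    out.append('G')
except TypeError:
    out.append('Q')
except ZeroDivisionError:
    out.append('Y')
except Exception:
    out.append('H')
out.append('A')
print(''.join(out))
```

Execution trace: 'K' (try body) → 'Q' (except TypeError) → 'A' (after the try/except). Output: KQA

Answer: KQA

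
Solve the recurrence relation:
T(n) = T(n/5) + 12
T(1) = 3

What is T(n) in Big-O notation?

Each step divides n by 5 and adds 12. After log_5(n) steps we reach T(1)=3. So T(n) = 12·log_5(n) + 3 = O(log n).

Answer: O(log n)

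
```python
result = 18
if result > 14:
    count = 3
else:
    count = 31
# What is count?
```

Trace:
`result = 18` → result = 18
`if result > 14: ...` → result > 14 is True → count = 3
So count = 3

Answer: 3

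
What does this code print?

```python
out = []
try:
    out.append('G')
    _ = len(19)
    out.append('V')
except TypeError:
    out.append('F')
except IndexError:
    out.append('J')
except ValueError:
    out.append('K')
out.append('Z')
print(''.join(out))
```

Execution trace: 'G' (try body) → 'F' (except TypeError) → 'Z' (after the try/except). Output: GFZ

Answer: GFZ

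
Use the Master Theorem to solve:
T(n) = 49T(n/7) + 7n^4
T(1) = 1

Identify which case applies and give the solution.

a=49, b=7, f(n)=7n^4. log_7(49) = 2. Since c=4 > 2 and the regularity condition holds (49(n/7)^4 = (49/7^4)n^4 with 49/7^4 < 1), Case 3 applies: T(n) = Θ(f(n)) = O(n^4).

Answer: O(n^4) - Case 3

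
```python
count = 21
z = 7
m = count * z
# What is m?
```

Trace:
`count = 21` → count = 21
`z = 7` → z = 7
`m = count * z` → m = 147
So m = 147

Answer: 147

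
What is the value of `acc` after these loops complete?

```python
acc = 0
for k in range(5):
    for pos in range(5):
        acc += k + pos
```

Sum of all k+pos for k,pos in 5x5
`acc` takes the values: 0 → 1 → 3 → 6 → 10 → 11 → 13 → 16 → 20 → 25 → 27 → 30 → 34 → 39 → 45 → 48 → 52 → 57 → 63 → 70 → 74 → 79 → 85 → 92 → 100

Answer: 100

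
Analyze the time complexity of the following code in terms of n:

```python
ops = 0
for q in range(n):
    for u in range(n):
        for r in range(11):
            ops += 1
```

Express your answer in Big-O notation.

Each loop level contributes: n × n × 1. Multiplying the contributions gives O(n^2).

Answer: O(n^2)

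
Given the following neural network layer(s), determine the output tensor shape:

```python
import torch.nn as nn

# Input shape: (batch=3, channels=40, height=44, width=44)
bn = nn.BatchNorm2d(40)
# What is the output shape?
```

Input: (3, 40, 44, 44) -> Output: (3, 40, 44, 44)

Answer: (3, 40, 44, 44)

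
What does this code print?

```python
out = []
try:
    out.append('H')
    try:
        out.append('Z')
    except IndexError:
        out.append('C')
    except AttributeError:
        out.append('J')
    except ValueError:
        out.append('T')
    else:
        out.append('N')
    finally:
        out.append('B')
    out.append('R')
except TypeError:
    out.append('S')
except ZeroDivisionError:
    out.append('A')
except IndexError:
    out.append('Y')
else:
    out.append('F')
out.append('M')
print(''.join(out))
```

Execution trace: 'H' (try body) → 'Z' (inner try body, no exception) → 'N' (inner else) → 'B' (inner finally) → 'R' (try body, no exception) → 'F' (else) → 'M' (after the try/except). Output: HZNBRFM

Answer: HZNBRFM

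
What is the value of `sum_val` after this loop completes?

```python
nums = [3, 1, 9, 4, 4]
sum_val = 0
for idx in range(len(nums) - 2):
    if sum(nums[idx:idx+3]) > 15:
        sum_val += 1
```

Count windows with sum > 15
`sum_val` takes the values: 0 → 1

Answer: 1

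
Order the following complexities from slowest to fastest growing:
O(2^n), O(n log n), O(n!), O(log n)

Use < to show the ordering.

Ordered by growth rate: O(log n) < O(n log n) < O(2^n) < O(n!)

Answer: O(log n) < O(n log n) < O(2^n) < O(n!)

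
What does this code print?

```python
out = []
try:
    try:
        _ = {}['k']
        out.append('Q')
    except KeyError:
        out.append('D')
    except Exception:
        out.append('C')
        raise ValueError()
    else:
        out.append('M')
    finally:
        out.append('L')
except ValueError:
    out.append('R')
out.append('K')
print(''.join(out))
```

Execution trace: 'D' (except KeyError) → 'L' (finally) → 'K' (after the try/except). Output: DLK

Answer: DLK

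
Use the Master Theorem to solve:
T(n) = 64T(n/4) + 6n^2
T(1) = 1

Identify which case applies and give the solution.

a=64, b=4, f(n)=6n^2. log_4(64) = 3. Since c=2 < 3, Case 1 applies: T(n) = Θ(n^log_b(a)) = O(n^3).

Answer: O(n^3) - Case 1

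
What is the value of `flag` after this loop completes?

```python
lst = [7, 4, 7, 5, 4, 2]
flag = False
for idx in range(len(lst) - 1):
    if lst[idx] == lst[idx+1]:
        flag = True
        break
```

Check consecutive duplicates in [7, 4, 7, 5, 4, 2]
`flag` takes the values: False

Answer: False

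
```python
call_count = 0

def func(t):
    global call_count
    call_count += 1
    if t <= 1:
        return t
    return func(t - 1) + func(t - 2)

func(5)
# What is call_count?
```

Calls(t) = 1 + Calls(t-1) + Calls(t-2); Calls(0)=Calls(1)=1. For t=5 this gives 15.

Answer: 15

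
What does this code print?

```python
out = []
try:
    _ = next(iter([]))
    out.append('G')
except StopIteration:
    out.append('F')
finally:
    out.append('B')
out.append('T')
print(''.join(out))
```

Execution trace: 'F' (except StopIteration) → 'B' (finally) → 'T' (after the try/except). Output: FBT

Answer: FBT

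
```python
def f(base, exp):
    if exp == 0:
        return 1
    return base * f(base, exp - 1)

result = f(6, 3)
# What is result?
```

f(6, 3) = 6 * 6 * 6 = 216

Answer: 216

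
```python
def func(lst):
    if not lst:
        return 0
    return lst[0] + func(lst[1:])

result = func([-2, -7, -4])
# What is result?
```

(-2) + (-7) + (-4) + 0 = -13

Answer: -13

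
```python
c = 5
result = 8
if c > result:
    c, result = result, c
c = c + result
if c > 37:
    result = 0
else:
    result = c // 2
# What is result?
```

Trace:
`c = 5` → c = 5
`result = 8` → result = 8
`if c > result: ...` → c > result is False → no variable changes
`c = c + result` → c = 13
`if c > 37: ...` → c > 37 is False, take else branch → result = 6
So result = 6

Answer: 6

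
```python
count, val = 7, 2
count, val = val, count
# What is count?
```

Trace:
`count, val = 7, 2` → count = 7; val = 2
`count, val = val, count` → count = 2; val = 7
So count = 2

Answer: 2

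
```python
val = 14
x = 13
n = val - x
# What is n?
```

Trace:
`val = 14` → val = 14
`x = 13` → x = 13
`n = val - x` → n = 1
So n = 1

Answer: 1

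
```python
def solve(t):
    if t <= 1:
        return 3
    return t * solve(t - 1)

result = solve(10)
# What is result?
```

solve(10) = 10 * 9 * 8 * 7 * 6 * 5 * 4 * 3 * 2 * 3 = 10886400

Answer: 10886400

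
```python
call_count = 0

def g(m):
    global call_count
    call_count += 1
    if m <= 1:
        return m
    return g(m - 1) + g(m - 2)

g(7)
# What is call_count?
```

Calls(m) = 1 + Calls(m-1) + Calls(m-2); Calls(0)=Calls(1)=1. For m=7 this gives 41.

Answer: 41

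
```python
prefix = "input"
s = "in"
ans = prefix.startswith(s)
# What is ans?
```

Trace:
`prefix = "input"` → prefix = 'input'
`s = "in"` → s = 'in'
`ans = prefix.startswith(s)` → ans = True
So ans = True

Answer: True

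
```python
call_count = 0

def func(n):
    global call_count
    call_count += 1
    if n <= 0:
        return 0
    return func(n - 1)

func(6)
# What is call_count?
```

Linear recursion stepping by 1: 7 calls from n=6 down to ≤0.

Answer: 7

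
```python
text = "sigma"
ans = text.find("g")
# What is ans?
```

Trace:
`text = "sigma"` → text = 'sigma'
`ans = text.find("g")` → ans = 2
So ans = 2

Answer: 2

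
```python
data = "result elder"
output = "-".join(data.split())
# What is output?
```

Trace:
`data = "result elder"` → data = 'result elder'
`output = "-".join(data.split())` → output = 'result-elder'
So output = 'result-elder'

Answer: 'result-elder'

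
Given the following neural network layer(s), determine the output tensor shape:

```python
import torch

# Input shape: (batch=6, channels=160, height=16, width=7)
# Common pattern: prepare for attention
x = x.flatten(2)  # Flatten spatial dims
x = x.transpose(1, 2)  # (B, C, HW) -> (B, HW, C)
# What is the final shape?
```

Input: (6, 160, 16, 7) -> after flatten(2): (6, 160, 112) -> Output: (6, 112, 160)

Answer: (6, 112, 160)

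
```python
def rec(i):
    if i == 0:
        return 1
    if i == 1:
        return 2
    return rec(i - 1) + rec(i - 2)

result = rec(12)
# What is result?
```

Build up from base cases: rec(0)=1, rec(1)=2, rec(2)=3, rec(3)=5, rec(4)=8, rec(5)=13, rec(6)=21, ..., rec(12)=377

Answer: 377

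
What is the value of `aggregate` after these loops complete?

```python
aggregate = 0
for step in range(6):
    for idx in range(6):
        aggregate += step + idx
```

Sum of all step+idx for step,idx in 6x6
`aggregate` takes the values: 0 → 1 → 3 → 6 → 10 → 15 → 16 → 18 → 21 → 25 → 30 → 36 → 38 → 41 → 45 → 50 → 56 → 63 → 66 → 70 → 75 → 81 → 88 → 96 → 100 → 105 → 111 → 118 → 126 → 135 → 140 → 146 → 153 → 161 → 170 → 180

Answer: 180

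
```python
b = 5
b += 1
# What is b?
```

Trace:
`b = 5` → b = 5
`b += 1` → b = 6
So b = 6

Answer: 6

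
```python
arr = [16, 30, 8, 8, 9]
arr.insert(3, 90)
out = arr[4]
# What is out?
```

Trace:
`arr = [16, 30, 8, 8, 9]` → arr = [16, 30, 8, 8, 9]
`arr.insert(3, 90)` → arr = [16, 30, 8, 90, 8, 9]
`out = arr[4]` → out = 8
So out = 8

Answer: 8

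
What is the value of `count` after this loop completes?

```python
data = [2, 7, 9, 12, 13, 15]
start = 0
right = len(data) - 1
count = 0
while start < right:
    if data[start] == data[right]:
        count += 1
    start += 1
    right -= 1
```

Count matching pairs from ends
`count` takes the values: 0

Answer: 0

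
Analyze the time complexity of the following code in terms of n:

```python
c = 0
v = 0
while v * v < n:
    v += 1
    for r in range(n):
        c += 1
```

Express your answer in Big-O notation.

Each loop level contributes: √n × n. Multiplying the contributions gives O(n√n).

Answer: O(n√n)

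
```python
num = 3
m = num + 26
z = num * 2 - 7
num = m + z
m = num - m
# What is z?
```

Trace:
`num = 3` → num = 3
`m = num + 26` → m = 29
`z = num * 2 - 7` → z = -1
`num = m + z` → num = 28
`m = num - m` → m = -1
So z = -1

Answer: -1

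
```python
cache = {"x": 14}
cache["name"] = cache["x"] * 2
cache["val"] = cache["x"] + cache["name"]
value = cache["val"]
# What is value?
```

Trace:
`cache = {"x": 14}` → cache = {'x': 14}
`cache["name"] = cache["x"] * 2` → cache = {'x': 14, 'name': 28}
`cache["val"] = cache["x"] + cache["name"]` → cache = {'x': 14, 'name': 28, 'val': 42}
`value = cache["val"]` → value = 42
So value = 42

Answer: 42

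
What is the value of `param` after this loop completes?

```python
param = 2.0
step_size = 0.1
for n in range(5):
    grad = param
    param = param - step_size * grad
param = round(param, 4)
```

Gradient descent: w = 2.0 * (1 - 0.1)^5
`param` takes the values: 2.0 → 1.8 → 1.62 → 1.458 → 1.3122 → 1.18098 → 1.181

Answer: 1.181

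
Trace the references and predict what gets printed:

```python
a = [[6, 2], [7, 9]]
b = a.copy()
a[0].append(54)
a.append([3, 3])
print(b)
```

Key concept: shallow copy with nested lists.
Step by step:
`a = [[6, 2], [7, 9]]` → a = [[6, 2], [7, 9]]
`b = a.copy()` → b = [[6, 2], [7, 9]]
`a[0].append(54)` → a = [[6, 2, 54], [7, 9]]; b = [[6, 2, 54], [7, 9]]
`a.append([3, 3])` → a = [[6, 2, 54], [7, 9], [3, 3]]
`print(b)` → prints [[6, 2, 54], [7, 9]]

Answer: [[6, 2, 54], [7, 9]]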